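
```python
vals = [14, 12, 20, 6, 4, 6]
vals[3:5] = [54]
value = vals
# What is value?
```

vals starts as [14, 12, 20, 6, 4, 6] (length 6). The slice vals[3:5] covers indices [3, 4] with values [6, 4]. Replacing that slice with [54] (different length) produces [14, 12, 20, 54, 6].

[14, 12, 20, 54, 6]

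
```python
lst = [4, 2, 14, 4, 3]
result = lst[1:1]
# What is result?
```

lst has length 5. The slice lst[1:1] resolves to an empty index range, so the result is [].

[]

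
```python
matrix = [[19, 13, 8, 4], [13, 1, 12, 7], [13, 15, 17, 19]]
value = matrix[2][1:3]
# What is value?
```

matrix[2] = [13, 15, 17, 19]. matrix[2] has length 4. The slice matrix[2][1:3] selects indices [1, 2] (1->15, 2->17), giving [15, 17].

[15, 17]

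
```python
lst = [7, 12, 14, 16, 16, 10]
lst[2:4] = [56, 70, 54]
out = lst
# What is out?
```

lst starts as [7, 12, 14, 16, 16, 10] (length 6). The slice lst[2:4] covers indices [2, 3] with values [14, 16]. Replacing that slice with [56, 70, 54] (different length) produces [7, 12, 56, 70, 54, 16, 10].

[7, 12, 56, 70, 54, 16, 10]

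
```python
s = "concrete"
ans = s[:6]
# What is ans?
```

s has length 8. The slice s[:6] selects indices [0, 1, 2, 3, 4, 5] (0->'c', 1->'o', 2->'n', 3->'c', 4->'r', 5->'e'), giving 'concre'.

'concre'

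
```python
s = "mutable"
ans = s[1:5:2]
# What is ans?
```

s has length 7. The slice s[1:5:2] selects indices [1, 3] (1->'u', 3->'a'), giving 'ua'.

'ua'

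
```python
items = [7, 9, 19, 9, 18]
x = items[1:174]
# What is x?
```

items has length 5. The slice items[1:174] selects indices [1, 2, 3, 4] (1->9, 2->19, 3->9, 4->18), giving [9, 19, 9, 18].

[9, 19, 9, 18]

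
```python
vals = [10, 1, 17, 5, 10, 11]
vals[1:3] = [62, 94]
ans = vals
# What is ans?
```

vals starts as [10, 1, 17, 5, 10, 11] (length 6). The slice vals[1:3] covers indices [1, 2] with values [1, 17]. Replacing that slice with [62, 94] (same length) produces [10, 62, 94, 5, 10, 11].

[10, 62, 94, 5, 10, 11]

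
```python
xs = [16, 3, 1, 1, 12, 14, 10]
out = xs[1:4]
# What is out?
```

xs has length 7. The slice xs[1:4] selects indices [1, 2, 3] (1->3, 2->1, 3->1), giving [3, 1, 1].

[3, 1, 1]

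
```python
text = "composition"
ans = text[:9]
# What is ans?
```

text has length 11. The slice text[:9] selects indices [0, 1, 2, 3, 4, 5, 6, 7, 8] (0->'c', 1->'o', 2->'m', 3->'p', 4->'o', 5->'s', 6->'i', 7->'t', 8->'i'), giving 'compositi'.

'compositi'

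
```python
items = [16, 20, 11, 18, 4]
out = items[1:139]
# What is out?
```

items has length 5. The slice items[1:139] selects indices [1, 2, 3, 4] (1->20, 2->11, 3->18, 4->4), giving [20, 11, 18, 4].

[20, 11, 18, 4]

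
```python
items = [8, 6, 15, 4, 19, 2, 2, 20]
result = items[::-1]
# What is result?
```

items has length 8. The slice items[::-1] selects indices [7, 6, 5, 4, 3, 2, 1, 0] (7->20, 6->2, 5->2, 4->19, 3->4, 2->15, 1->6, 0->8), giving [20, 2, 2, 19, 4, 15, 6, 8].

[20, 2, 2, 19, 4, 15, 6, 8]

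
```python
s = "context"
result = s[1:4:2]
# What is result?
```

s has length 7. The slice s[1:4:2] selects indices [1, 3] (1->'o', 3->'t'), giving 'ot'.

'ot'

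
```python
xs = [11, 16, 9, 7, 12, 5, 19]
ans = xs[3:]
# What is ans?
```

xs has length 7. The slice xs[3:] selects indices [3, 4, 5, 6] (3->7, 4->12, 5->5, 6->19), giving [7, 12, 5, 19].

[7, 12, 5, 19]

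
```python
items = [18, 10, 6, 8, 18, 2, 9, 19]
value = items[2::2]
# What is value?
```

items has length 8. The slice items[2::2] selects indices [2, 4, 6] (2->6, 4->18, 6->9), giving [6, 18, 9].

[6, 18, 9]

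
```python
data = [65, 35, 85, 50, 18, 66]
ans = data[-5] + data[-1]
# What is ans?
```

data has length 6. Negative index -5 maps to positive index 6 + (-5) = 1. data[1] = 35.
data has length 6. Negative index -1 maps to positive index 6 + (-1) = 5. data[5] = 66.
Sum: 35 + 66 = 101.

101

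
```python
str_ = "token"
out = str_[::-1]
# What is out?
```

str_ has length 5. The slice str_[::-1] selects indices [4, 3, 2, 1, 0] (4->'n', 3->'e', 2->'k', 1->'o', 0->'t'), giving 'nekot'.

'nekot'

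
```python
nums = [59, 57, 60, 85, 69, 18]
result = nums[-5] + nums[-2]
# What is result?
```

nums has length 6. Negative index -5 maps to positive index 6 + (-5) = 1. nums[1] = 57.
nums has length 6. Negative index -2 maps to positive index 6 + (-2) = 4. nums[4] = 69.
Sum: 57 + 69 = 126.

126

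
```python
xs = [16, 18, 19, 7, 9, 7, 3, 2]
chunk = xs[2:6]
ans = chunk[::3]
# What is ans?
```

xs has length 8. The slice xs[2:6] selects indices [2, 3, 4, 5] (2->19, 3->7, 4->9, 5->7), giving [19, 7, 9, 7]. So chunk = [19, 7, 9, 7]. chunk has length 4. The slice chunk[::3] selects indices [0, 3] (0->19, 3->7), giving [19, 7].

[19, 7]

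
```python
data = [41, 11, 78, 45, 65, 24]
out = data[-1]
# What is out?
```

data has length 6. Negative index -1 maps to positive index 6 + (-1) = 5. data[5] = 24.

24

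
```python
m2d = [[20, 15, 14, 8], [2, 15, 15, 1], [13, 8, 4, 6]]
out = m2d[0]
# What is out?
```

m2d has 3 rows. Row 0 is [20, 15, 14, 8].

[20, 15, 14, 8]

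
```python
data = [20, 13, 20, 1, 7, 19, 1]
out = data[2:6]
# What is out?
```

data has length 7. The slice data[2:6] selects indices [2, 3, 4, 5] (2->20, 3->1, 4->7, 5->19), giving [20, 1, 7, 19].

[20, 1, 7, 19]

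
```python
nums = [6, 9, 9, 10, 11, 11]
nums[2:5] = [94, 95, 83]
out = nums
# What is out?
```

nums starts as [6, 9, 9, 10, 11, 11] (length 6). The slice nums[2:5] covers indices [2, 3, 4] with values [9, 10, 11]. Replacing that slice with [94, 95, 83] (same length) produces [6, 9, 94, 95, 83, 11].

[6, 9, 94, 95, 83, 11]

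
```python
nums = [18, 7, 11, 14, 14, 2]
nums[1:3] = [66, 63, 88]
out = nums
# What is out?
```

nums starts as [18, 7, 11, 14, 14, 2] (length 6). The slice nums[1:3] covers indices [1, 2] with values [7, 11]. Replacing that slice with [66, 63, 88] (different length) produces [18, 66, 63, 88, 14, 14, 2].

[18, 66, 63, 88, 14, 14, 2]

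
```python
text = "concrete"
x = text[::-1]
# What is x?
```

text has length 8. The slice text[::-1] selects indices [7, 6, 5, 4, 3, 2, 1, 0] (7->'e', 6->'t', 5->'e', 4->'r', 3->'c', 2->'n', 1->'o', 0->'c'), giving 'etercnoc'.

'etercnoc'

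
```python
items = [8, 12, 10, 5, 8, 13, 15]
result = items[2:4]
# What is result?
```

items has length 7. The slice items[2:4] selects indices [2, 3] (2->10, 3->5), giving [10, 5].

[10, 5]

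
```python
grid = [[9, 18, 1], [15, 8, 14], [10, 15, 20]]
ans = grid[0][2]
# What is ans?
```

grid[0] = [9, 18, 1]. Taking column 2 of that row yields 1.

1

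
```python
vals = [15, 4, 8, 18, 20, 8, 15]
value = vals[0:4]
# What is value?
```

vals has length 7. The slice vals[0:4] selects indices [0, 1, 2, 3] (0->15, 1->4, 2->8, 3->18), giving [15, 4, 8, 18].

[15, 4, 8, 18]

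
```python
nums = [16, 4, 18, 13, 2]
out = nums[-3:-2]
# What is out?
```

nums has length 5. The slice nums[-3:-2] selects indices [2] (2->18), giving [18].

[18]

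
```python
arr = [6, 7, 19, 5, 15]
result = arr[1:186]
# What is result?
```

arr has length 5. The slice arr[1:186] selects indices [1, 2, 3, 4] (1->7, 2->19, 3->5, 4->15), giving [7, 19, 5, 15].

[7, 19, 5, 15]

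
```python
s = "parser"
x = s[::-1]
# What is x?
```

s has length 6. The slice s[::-1] selects indices [5, 4, 3, 2, 1, 0] (5->'r', 4->'e', 3->'s', 2->'r', 1->'a', 0->'p'), giving 'resrap'.

'resrap'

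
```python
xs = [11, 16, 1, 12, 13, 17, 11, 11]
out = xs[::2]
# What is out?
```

xs has length 8. The slice xs[::2] selects indices [0, 2, 4, 6] (0->11, 2->1, 4->13, 6->11), giving [11, 1, 13, 11].

[11, 1, 13, 11]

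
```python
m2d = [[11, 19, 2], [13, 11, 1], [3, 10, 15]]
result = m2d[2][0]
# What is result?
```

m2d[2] = [3, 10, 15]. Taking column 0 of that row yields 3.

3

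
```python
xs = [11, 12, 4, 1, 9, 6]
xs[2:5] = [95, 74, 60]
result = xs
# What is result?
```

xs starts as [11, 12, 4, 1, 9, 6] (length 6). The slice xs[2:5] covers indices [2, 3, 4] with values [4, 1, 9]. Replacing that slice with [95, 74, 60] (same length) produces [11, 12, 95, 74, 60, 6].

[11, 12, 95, 74, 60, 6]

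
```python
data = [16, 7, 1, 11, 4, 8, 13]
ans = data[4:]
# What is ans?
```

data has length 7. The slice data[4:] selects indices [4, 5, 6] (4->4, 5->8, 6->13), giving [4, 8, 13].

[4, 8, 13]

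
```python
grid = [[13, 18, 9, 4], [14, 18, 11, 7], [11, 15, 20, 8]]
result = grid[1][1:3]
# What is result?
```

grid[1] = [14, 18, 11, 7]. grid[1] has length 4. The slice grid[1][1:3] selects indices [1, 2] (1->18, 2->11), giving [18, 11].

[18, 11]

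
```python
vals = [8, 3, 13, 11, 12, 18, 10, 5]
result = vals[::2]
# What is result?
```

vals has length 8. The slice vals[::2] selects indices [0, 2, 4, 6] (0->8, 2->13, 4->12, 6->10), giving [8, 13, 12, 10].

[8, 13, 12, 10]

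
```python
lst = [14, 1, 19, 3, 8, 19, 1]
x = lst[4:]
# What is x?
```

lst has length 7. The slice lst[4:] selects indices [4, 5, 6] (4->8, 5->19, 6->1), giving [8, 19, 1].

[8, 19, 1]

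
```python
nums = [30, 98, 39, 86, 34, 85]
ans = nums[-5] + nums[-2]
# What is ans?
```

nums has length 6. Negative index -5 maps to positive index 6 + (-5) = 1. nums[1] = 98.
nums has length 6. Negative index -2 maps to positive index 6 + (-2) = 4. nums[4] = 34.
Sum: 98 + 34 = 132.

132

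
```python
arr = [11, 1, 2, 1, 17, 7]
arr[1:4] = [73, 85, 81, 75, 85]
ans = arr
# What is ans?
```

arr starts as [11, 1, 2, 1, 17, 7] (length 6). The slice arr[1:4] covers indices [1, 2, 3] with values [1, 2, 1]. Replacing that slice with [73, 85, 81, 75, 85] (different length) produces [11, 73, 85, 81, 75, 85, 17, 7].

[11, 73, 85, 81, 75, 85, 17, 7]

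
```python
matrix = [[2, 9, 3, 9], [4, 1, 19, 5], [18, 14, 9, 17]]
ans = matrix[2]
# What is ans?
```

matrix has 3 rows. Row 2 is [18, 14, 9, 17].

[18, 14, 9, 17]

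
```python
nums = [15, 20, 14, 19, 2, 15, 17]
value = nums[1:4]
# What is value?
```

nums has length 7. The slice nums[1:4] selects indices [1, 2, 3] (1->20, 2->14, 3->19), giving [20, 14, 19].

[20, 14, 19]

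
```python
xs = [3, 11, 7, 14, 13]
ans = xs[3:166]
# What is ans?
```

xs has length 5. The slice xs[3:166] selects indices [3, 4] (3->14, 4->13), giving [14, 13].

[14, 13]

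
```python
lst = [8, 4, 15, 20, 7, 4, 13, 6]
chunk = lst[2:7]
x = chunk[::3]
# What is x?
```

lst has length 8. The slice lst[2:7] selects indices [2, 3, 4, 5, 6] (2->15, 3->20, 4->7, 5->4, 6->13), giving [15, 20, 7, 4, 13]. So chunk = [15, 20, 7, 4, 13]. chunk has length 5. The slice chunk[::3] selects indices [0, 3] (0->15, 3->4), giving [15, 4].

[15, 4]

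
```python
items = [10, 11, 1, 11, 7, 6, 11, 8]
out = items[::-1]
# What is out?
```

items has length 8. The slice items[::-1] selects indices [7, 6, 5, 4, 3, 2, 1, 0] (7->8, 6->11, 5->6, 4->7, 3->11, 2->1, 1->11, 0->10), giving [8, 11, 6, 7, 11, 1, 11, 10].

[8, 11, 6, 7, 11, 1, 11, 10]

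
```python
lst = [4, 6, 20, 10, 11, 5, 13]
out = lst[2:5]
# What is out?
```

lst has length 7. The slice lst[2:5] selects indices [2, 3, 4] (2->20, 3->10, 4->11), giving [20, 10, 11].

[20, 10, 11]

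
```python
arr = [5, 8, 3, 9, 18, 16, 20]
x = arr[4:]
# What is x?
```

arr has length 7. The slice arr[4:] selects indices [4, 5, 6] (4->18, 5->16, 6->20), giving [18, 16, 20].

[18, 16, 20]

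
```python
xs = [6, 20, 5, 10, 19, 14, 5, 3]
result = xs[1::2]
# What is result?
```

xs has length 8. The slice xs[1::2] selects indices [1, 3, 5, 7] (1->20, 3->10, 5->14, 7->3), giving [20, 10, 14, 3].

[20, 10, 14, 3]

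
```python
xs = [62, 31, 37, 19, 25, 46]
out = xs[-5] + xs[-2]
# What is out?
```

xs has length 6. Negative index -5 maps to positive index 6 + (-5) = 1. xs[1] = 31.
xs has length 6. Negative index -2 maps to positive index 6 + (-2) = 4. xs[4] = 25.
Sum: 31 + 25 = 56.

56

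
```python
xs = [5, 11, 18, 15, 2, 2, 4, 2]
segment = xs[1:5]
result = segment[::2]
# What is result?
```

xs has length 8. The slice xs[1:5] selects indices [1, 2, 3, 4] (1->11, 2->18, 3->15, 4->2), giving [11, 18, 15, 2]. So segment = [11, 18, 15, 2]. segment has length 4. The slice segment[::2] selects indices [0, 2] (0->11, 2->15), giving [11, 15].

[11, 15]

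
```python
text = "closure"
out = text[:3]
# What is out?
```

text has length 7. The slice text[:3] selects indices [0, 1, 2] (0->'c', 1->'l', 2->'o'), giving 'clo'.

'clo'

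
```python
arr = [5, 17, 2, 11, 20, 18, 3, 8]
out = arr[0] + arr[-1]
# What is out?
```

arr has length 8. arr[0] = 5.
arr has length 8. Negative index -1 maps to positive index 8 + (-1) = 7. arr[7] = 8.
Sum: 5 + 8 = 13.

13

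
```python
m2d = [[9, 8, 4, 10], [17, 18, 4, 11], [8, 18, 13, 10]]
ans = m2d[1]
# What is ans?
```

m2d has 3 rows. Row 1 is [17, 18, 4, 11].

[17, 18, 4, 11]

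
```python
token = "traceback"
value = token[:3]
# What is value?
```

token has length 9. The slice token[:3] selects indices [0, 1, 2] (0->'t', 1->'r', 2->'a'), giving 'tra'.

'tra'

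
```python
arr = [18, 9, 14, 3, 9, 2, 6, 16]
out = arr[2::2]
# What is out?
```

arr has length 8. The slice arr[2::2] selects indices [2, 4, 6] (2->14, 4->9, 6->6), giving [14, 9, 6].

[14, 9, 6]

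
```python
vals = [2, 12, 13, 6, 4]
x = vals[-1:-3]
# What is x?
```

vals has length 5. The slice vals[-1:-3] resolves to an empty index range, so the result is [].

[]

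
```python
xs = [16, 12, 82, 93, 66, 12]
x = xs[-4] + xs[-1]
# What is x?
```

xs has length 6. Negative index -4 maps to positive index 6 + (-4) = 2. xs[2] = 82.
xs has length 6. Negative index -1 maps to positive index 6 + (-1) = 5. xs[5] = 12.
Sum: 82 + 12 = 94.

94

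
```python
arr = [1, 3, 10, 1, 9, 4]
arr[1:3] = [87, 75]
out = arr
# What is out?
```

arr starts as [1, 3, 10, 1, 9, 4] (length 6). The slice arr[1:3] covers indices [1, 2] with values [3, 10]. Replacing that slice with [87, 75] (same length) produces [1, 87, 75, 1, 9, 4].

[1, 87, 75, 1, 9, 4]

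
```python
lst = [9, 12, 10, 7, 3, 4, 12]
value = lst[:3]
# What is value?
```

lst has length 7. The slice lst[:3] selects indices [0, 1, 2] (0->9, 1->12, 2->10), giving [9, 12, 10].

[9, 12, 10]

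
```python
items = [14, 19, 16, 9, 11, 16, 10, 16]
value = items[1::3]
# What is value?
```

items has length 8. The slice items[1::3] selects indices [1, 4, 7] (1->19, 4->11, 7->16), giving [19, 11, 16].

[19, 11, 16]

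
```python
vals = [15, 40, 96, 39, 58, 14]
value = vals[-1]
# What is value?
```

vals has length 6. Negative index -1 maps to positive index 6 + (-1) = 5. vals[5] = 14.

14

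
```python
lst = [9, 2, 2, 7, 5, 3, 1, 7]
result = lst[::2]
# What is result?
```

lst has length 8. The slice lst[::2] selects indices [0, 2, 4, 6] (0->9, 2->2, 4->5, 6->1), giving [9, 2, 5, 1].

[9, 2, 5, 1]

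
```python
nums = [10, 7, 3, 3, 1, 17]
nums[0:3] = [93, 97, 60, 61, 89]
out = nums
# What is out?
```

nums starts as [10, 7, 3, 3, 1, 17] (length 6). The slice nums[0:3] covers indices [0, 1, 2] with values [10, 7, 3]. Replacing that slice with [93, 97, 60, 61, 89] (different length) produces [93, 97, 60, 61, 89, 3, 1, 17].

[93, 97, 60, 61, 89, 3, 1, 17]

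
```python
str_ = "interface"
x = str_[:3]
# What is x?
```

str_ has length 9. The slice str_[:3] selects indices [0, 1, 2] (0->'i', 1->'n', 2->'t'), giving 'int'.

'int'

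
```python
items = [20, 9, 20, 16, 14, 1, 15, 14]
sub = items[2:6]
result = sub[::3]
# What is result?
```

items has length 8. The slice items[2:6] selects indices [2, 3, 4, 5] (2->20, 3->16, 4->14, 5->1), giving [20, 16, 14, 1]. So sub = [20, 16, 14, 1]. sub has length 4. The slice sub[::3] selects indices [0, 3] (0->20, 3->1), giving [20, 1].

[20, 1]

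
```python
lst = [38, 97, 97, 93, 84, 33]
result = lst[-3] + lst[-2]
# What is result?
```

lst has length 6. Negative index -3 maps to positive index 6 + (-3) = 3. lst[3] = 93.
lst has length 6. Negative index -2 maps to positive index 6 + (-2) = 4. lst[4] = 84.
Sum: 93 + 84 = 177.

177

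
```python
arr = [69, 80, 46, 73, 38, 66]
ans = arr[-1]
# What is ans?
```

arr has length 6. Negative index -1 maps to positive index 6 + (-1) = 5. arr[5] = 66.

66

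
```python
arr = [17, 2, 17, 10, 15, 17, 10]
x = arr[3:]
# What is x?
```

arr has length 7. The slice arr[3:] selects indices [3, 4, 5, 6] (3->10, 4->15, 5->17, 6->10), giving [10, 15, 17, 10].

[10, 15, 17, 10]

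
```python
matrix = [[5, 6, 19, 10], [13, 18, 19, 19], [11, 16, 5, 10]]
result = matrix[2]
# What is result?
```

matrix has 3 rows. Row 2 is [11, 16, 5, 10].

[11, 16, 5, 10]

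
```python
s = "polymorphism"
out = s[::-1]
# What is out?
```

s has length 12. The slice s[::-1] selects indices [11, 10, 9, 8, 7, 6, 5, 4, 3, 2, 1, 0] (11->'m', 10->'s', 9->'i', 8->'h', 7->'p', 6->'r', 5->'o', 4->'m', 3->'y', 2->'l', 1->'o', 0->'p'), giving 'msihpromylop'.

'msihpromylop'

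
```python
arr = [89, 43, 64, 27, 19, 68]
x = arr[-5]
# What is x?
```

arr has length 6. Negative index -5 maps to positive index 6 + (-5) = 1. arr[1] = 43.

43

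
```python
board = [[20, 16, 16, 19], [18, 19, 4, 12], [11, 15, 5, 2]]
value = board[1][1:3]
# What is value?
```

board[1] = [18, 19, 4, 12]. board[1] has length 4. The slice board[1][1:3] selects indices [1, 2] (1->19, 2->4), giving [19, 4].

[19, 4]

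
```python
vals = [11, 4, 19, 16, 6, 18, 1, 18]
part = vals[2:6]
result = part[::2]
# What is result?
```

vals has length 8. The slice vals[2:6] selects indices [2, 3, 4, 5] (2->19, 3->16, 4->6, 5->18), giving [19, 16, 6, 18]. So part = [19, 16, 6, 18]. part has length 4. The slice part[::2] selects indices [0, 2] (0->19, 2->6), giving [19, 6].

[19, 6]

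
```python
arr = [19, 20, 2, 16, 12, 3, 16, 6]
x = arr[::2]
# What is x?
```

arr has length 8. The slice arr[::2] selects indices [0, 2, 4, 6] (0->19, 2->2, 4->12, 6->16), giving [19, 2, 12, 16].

[19, 2, 12, 16]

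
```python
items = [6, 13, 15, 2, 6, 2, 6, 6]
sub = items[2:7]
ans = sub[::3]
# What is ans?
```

items has length 8. The slice items[2:7] selects indices [2, 3, 4, 5, 6] (2->15, 3->2, 4->6, 5->2, 6->6), giving [15, 2, 6, 2, 6]. So sub = [15, 2, 6, 2, 6]. sub has length 5. The slice sub[::3] selects indices [0, 3] (0->15, 3->2), giving [15, 2].

[15, 2]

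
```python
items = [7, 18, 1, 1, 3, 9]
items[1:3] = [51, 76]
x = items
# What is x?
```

items starts as [7, 18, 1, 1, 3, 9] (length 6). The slice items[1:3] covers indices [1, 2] with values [18, 1]. Replacing that slice with [51, 76] (same length) produces [7, 51, 76, 1, 3, 9].

[7, 51, 76, 1, 3, 9]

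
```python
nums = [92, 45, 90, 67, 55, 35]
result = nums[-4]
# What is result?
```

nums has length 6. Negative index -4 maps to positive index 6 + (-4) = 2. nums[2] = 90.

90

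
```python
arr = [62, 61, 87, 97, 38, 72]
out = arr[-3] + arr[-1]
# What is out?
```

arr has length 6. Negative index -3 maps to positive index 6 + (-3) = 3. arr[3] = 97.
arr has length 6. Negative index -1 maps to positive index 6 + (-1) = 5. arr[5] = 72.
Sum: 97 + 72 = 169.

169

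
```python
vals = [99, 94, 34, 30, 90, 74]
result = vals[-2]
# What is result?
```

vals has length 6. Negative index -2 maps to positive index 6 + (-2) = 4. vals[4] = 90.

90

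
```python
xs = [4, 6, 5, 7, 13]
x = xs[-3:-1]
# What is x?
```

xs has length 5. The slice xs[-3:-1] selects indices [2, 3] (2->5, 3->7), giving [5, 7].

[5, 7]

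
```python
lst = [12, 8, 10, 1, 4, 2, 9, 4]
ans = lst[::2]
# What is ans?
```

lst has length 8. The slice lst[::2] selects indices [0, 2, 4, 6] (0->12, 2->10, 4->4, 6->9), giving [12, 10, 4, 9].

[12, 10, 4, 9]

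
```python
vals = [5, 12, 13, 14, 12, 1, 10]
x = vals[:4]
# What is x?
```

vals has length 7. The slice vals[:4] selects indices [0, 1, 2, 3] (0->5, 1->12, 2->13, 3->14), giving [5, 12, 13, 14].

[5, 12, 13, 14]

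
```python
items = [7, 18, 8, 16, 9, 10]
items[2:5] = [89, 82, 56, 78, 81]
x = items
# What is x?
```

items starts as [7, 18, 8, 16, 9, 10] (length 6). The slice items[2:5] covers indices [2, 3, 4] with values [8, 16, 9]. Replacing that slice with [89, 82, 56, 78, 81] (different length) produces [7, 18, 89, 82, 56, 78, 81, 10].

[7, 18, 89, 82, 56, 78, 81, 10]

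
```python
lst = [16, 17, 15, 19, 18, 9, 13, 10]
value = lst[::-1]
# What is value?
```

lst has length 8. The slice lst[::-1] selects indices [7, 6, 5, 4, 3, 2, 1, 0] (7->10, 6->13, 5->9, 4->18, 3->19, 2->15, 1->17, 0->16), giving [10, 13, 9, 18, 19, 15, 17, 16].

[10, 13, 9, 18, 19, 15, 17, 16]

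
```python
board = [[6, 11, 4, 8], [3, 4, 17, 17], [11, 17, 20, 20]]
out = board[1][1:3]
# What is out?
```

board[1] = [3, 4, 17, 17]. board[1] has length 4. The slice board[1][1:3] selects indices [1, 2] (1->4, 2->17), giving [4, 17].

[4, 17]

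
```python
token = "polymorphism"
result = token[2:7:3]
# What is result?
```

token has length 12. The slice token[2:7:3] selects indices [2, 5] (2->'l', 5->'o'), giving 'lo'.

'lo'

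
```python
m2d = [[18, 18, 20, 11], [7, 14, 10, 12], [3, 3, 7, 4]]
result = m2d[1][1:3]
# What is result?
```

m2d[1] = [7, 14, 10, 12]. m2d[1] has length 4. The slice m2d[1][1:3] selects indices [1, 2] (1->14, 2->10), giving [14, 10].

[14, 10]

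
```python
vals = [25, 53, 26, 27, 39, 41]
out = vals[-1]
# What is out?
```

vals has length 6. Negative index -1 maps to positive index 6 + (-1) = 5. vals[5] = 41.

41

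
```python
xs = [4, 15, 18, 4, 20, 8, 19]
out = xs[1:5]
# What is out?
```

xs has length 7. The slice xs[1:5] selects indices [1, 2, 3, 4] (1->15, 2->18, 3->4, 4->20), giving [15, 18, 4, 20].

[15, 18, 4, 20]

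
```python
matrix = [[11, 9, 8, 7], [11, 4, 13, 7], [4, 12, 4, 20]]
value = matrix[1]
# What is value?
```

matrix has 3 rows. Row 1 is [11, 4, 13, 7].

[11, 4, 13, 7]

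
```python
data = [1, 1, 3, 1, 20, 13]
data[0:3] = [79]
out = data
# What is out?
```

data starts as [1, 1, 3, 1, 20, 13] (length 6). The slice data[0:3] covers indices [0, 1, 2] with values [1, 1, 3]. Replacing that slice with [79] (different length) produces [79, 1, 20, 13].

[79, 1, 20, 13]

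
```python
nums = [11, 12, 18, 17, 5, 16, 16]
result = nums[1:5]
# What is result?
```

nums has length 7. The slice nums[1:5] selects indices [1, 2, 3, 4] (1->12, 2->18, 3->17, 4->5), giving [12, 18, 17, 5].

[12, 18, 17, 5]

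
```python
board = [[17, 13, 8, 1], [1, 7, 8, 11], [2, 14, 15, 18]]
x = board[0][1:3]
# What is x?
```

board[0] = [17, 13, 8, 1]. board[0] has length 4. The slice board[0][1:3] selects indices [1, 2] (1->13, 2->8), giving [13, 8].

[13, 8]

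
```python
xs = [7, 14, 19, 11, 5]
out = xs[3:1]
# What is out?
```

xs has length 5. The slice xs[3:1] resolves to an empty index range, so the result is [].

[]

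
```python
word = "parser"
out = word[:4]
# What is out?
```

word has length 6. The slice word[:4] selects indices [0, 1, 2, 3] (0->'p', 1->'a', 2->'r', 3->'s'), giving 'pars'.

'pars'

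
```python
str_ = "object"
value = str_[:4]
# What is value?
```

str_ has length 6. The slice str_[:4] selects indices [0, 1, 2, 3] (0->'o', 1->'b', 2->'j', 3->'e'), giving 'obje'.

'obje'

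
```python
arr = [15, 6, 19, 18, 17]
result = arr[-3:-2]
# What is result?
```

arr has length 5. The slice arr[-3:-2] selects indices [2] (2->19), giving [19].

[19]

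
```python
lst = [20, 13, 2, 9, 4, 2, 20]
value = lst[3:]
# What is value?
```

lst has length 7. The slice lst[3:] selects indices [3, 4, 5, 6] (3->9, 4->4, 5->2, 6->20), giving [9, 4, 2, 20].

[9, 4, 2, 20]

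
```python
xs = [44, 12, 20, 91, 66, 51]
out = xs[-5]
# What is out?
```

xs has length 6. Negative index -5 maps to positive index 6 + (-5) = 1. xs[1] = 12.

12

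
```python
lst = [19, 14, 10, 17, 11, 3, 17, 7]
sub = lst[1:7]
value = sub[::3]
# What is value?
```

lst has length 8. The slice lst[1:7] selects indices [1, 2, 3, 4, 5, 6] (1->14, 2->10, 3->17, 4->11, 5->3, 6->17), giving [14, 10, 17, 11, 3, 17]. So sub = [14, 10, 17, 11, 3, 17]. sub has length 6. The slice sub[::3] selects indices [0, 3] (0->14, 3->11), giving [14, 11].

[14, 11]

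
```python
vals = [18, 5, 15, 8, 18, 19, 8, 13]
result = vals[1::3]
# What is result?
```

vals has length 8. The slice vals[1::3] selects indices [1, 4, 7] (1->5, 4->18, 7->13), giving [5, 18, 13].

[5, 18, 13]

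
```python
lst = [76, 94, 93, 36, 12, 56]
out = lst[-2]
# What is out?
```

lst has length 6. Negative index -2 maps to positive index 6 + (-2) = 4. lst[4] = 12.

12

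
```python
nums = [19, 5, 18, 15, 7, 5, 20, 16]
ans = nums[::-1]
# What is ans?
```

nums has length 8. The slice nums[::-1] selects indices [7, 6, 5, 4, 3, 2, 1, 0] (7->16, 6->20, 5->5, 4->7, 3->15, 2->18, 1->5, 0->19), giving [16, 20, 5, 7, 15, 18, 5, 19].

[16, 20, 5, 7, 15, 18, 5, 19]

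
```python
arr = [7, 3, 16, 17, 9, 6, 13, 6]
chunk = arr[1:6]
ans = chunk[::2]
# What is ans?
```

arr has length 8. The slice arr[1:6] selects indices [1, 2, 3, 4, 5] (1->3, 2->16, 3->17, 4->9, 5->6), giving [3, 16, 17, 9, 6]. So chunk = [3, 16, 17, 9, 6]. chunk has length 5. The slice chunk[::2] selects indices [0, 2, 4] (0->3, 2->17, 4->6), giving [3, 17, 6].

[3, 17, 6]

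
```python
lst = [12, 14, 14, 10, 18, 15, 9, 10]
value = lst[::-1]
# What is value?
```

lst has length 8. The slice lst[::-1] selects indices [7, 6, 5, 4, 3, 2, 1, 0] (7->10, 6->9, 5->15, 4->18, 3->10, 2->14, 1->14, 0->12), giving [10, 9, 15, 18, 10, 14, 14, 12].

[10, 9, 15, 18, 10, 14, 14, 12]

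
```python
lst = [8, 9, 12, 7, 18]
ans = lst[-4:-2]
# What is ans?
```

lst has length 5. The slice lst[-4:-2] selects indices [1, 2] (1->9, 2->12), giving [9, 12].

[9, 12]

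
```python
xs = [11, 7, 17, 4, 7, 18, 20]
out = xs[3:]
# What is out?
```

xs has length 7. The slice xs[3:] selects indices [3, 4, 5, 6] (3->4, 4->7, 5->18, 6->20), giving [4, 7, 18, 20].

[4, 7, 18, 20]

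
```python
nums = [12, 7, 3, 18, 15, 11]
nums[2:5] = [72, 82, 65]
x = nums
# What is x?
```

nums starts as [12, 7, 3, 18, 15, 11] (length 6). The slice nums[2:5] covers indices [2, 3, 4] with values [3, 18, 15]. Replacing that slice with [72, 82, 65] (same length) produces [12, 7, 72, 82, 65, 11].

[12, 7, 72, 82, 65, 11]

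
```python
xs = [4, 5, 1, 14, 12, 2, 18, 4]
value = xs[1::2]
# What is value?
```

xs has length 8. The slice xs[1::2] selects indices [1, 3, 5, 7] (1->5, 3->14, 5->2, 7->4), giving [5, 14, 2, 4].

[5, 14, 2, 4]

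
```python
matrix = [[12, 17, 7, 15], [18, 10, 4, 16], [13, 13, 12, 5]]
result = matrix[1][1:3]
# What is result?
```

matrix[1] = [18, 10, 4, 16]. matrix[1] has length 4. The slice matrix[1][1:3] selects indices [1, 2] (1->10, 2->4), giving [10, 4].

[10, 4]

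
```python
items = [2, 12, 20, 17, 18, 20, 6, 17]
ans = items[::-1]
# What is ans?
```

items has length 8. The slice items[::-1] selects indices [7, 6, 5, 4, 3, 2, 1, 0] (7->17, 6->6, 5->20, 4->18, 3->17, 2->20, 1->12, 0->2), giving [17, 6, 20, 18, 17, 20, 12, 2].

[17, 6, 20, 18, 17, 20, 12, 2]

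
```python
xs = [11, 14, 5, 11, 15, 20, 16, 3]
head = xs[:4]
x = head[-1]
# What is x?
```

xs has length 8. The slice xs[:4] selects indices [0, 1, 2, 3] (0->11, 1->14, 2->5, 3->11), giving [11, 14, 5, 11]. So head = [11, 14, 5, 11]. Then head[-1] = 11.

11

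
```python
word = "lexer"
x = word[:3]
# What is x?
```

word has length 5. The slice word[:3] selects indices [0, 1, 2] (0->'l', 1->'e', 2->'x'), giving 'lex'.

'lex'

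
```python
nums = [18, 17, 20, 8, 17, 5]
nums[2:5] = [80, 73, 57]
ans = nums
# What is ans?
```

nums starts as [18, 17, 20, 8, 17, 5] (length 6). The slice nums[2:5] covers indices [2, 3, 4] with values [20, 8, 17]. Replacing that slice with [80, 73, 57] (same length) produces [18, 17, 80, 73, 57, 5].

[18, 17, 80, 73, 57, 5]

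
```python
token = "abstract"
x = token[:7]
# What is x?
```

token has length 8. The slice token[:7] selects indices [0, 1, 2, 3, 4, 5, 6] (0->'a', 1->'b', 2->'s', 3->'t', 4->'r', 5->'a', 6->'c'), giving 'abstrac'.

'abstrac'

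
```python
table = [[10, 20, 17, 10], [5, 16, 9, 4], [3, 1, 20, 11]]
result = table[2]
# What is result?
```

table has 3 rows. Row 2 is [3, 1, 20, 11].

[3, 1, 20, 11]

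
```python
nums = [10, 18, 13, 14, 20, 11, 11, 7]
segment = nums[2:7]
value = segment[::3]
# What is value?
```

nums has length 8. The slice nums[2:7] selects indices [2, 3, 4, 5, 6] (2->13, 3->14, 4->20, 5->11, 6->11), giving [13, 14, 20, 11, 11]. So segment = [13, 14, 20, 11, 11]. segment has length 5. The slice segment[::3] selects indices [0, 3] (0->13, 3->11), giving [13, 11].

[13, 11]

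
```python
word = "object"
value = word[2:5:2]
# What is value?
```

word has length 6. The slice word[2:5:2] selects indices [2, 4] (2->'j', 4->'c'), giving 'jc'.

'jc'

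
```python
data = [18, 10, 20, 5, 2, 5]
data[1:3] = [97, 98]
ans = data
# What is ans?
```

data starts as [18, 10, 20, 5, 2, 5] (length 6). The slice data[1:3] covers indices [1, 2] with values [10, 20]. Replacing that slice with [97, 98] (same length) produces [18, 97, 98, 5, 2, 5].

[18, 97, 98, 5, 2, 5]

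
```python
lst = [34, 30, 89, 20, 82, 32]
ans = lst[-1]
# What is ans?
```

lst has length 6. Negative index -1 maps to positive index 6 + (-1) = 5. lst[5] = 32.

32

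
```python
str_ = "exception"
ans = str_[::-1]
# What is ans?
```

str_ has length 9. The slice str_[::-1] selects indices [8, 7, 6, 5, 4, 3, 2, 1, 0] (8->'n', 7->'o', 6->'i', 5->'t', 4->'p', 3->'e', 2->'c', 1->'x', 0->'e'), giving 'noitpecxe'.

'noitpecxe'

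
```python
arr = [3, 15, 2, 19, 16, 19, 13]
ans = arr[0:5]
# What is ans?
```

arr has length 7. The slice arr[0:5] selects indices [0, 1, 2, 3, 4] (0->3, 1->15, 2->2, 3->19, 4->16), giving [3, 15, 2, 19, 16].

[3, 15, 2, 19, 16]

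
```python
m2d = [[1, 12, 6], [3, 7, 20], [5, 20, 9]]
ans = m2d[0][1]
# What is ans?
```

m2d[0] = [1, 12, 6]. Taking column 1 of that row yields 12.

12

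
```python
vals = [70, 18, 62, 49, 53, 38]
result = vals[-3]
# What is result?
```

vals has length 6. Negative index -3 maps to positive index 6 + (-3) = 3. vals[3] = 49.

49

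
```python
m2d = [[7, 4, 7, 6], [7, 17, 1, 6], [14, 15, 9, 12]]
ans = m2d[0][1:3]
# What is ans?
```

m2d[0] = [7, 4, 7, 6]. m2d[0] has length 4. The slice m2d[0][1:3] selects indices [1, 2] (1->4, 2->7), giving [4, 7].

[4, 7]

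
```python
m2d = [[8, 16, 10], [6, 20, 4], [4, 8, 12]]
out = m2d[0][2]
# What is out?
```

m2d[0] = [8, 16, 10]. Taking column 2 of that row yields 10.

10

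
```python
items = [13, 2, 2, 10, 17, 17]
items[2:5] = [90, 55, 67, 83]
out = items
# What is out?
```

items starts as [13, 2, 2, 10, 17, 17] (length 6). The slice items[2:5] covers indices [2, 3, 4] with values [2, 10, 17]. Replacing that slice with [90, 55, 67, 83] (different length) produces [13, 2, 90, 55, 67, 83, 17].

[13, 2, 90, 55, 67, 83, 17]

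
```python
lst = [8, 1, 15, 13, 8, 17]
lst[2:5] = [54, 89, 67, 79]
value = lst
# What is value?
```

lst starts as [8, 1, 15, 13, 8, 17] (length 6). The slice lst[2:5] covers indices [2, 3, 4] with values [15, 13, 8]. Replacing that slice with [54, 89, 67, 79] (different length) produces [8, 1, 54, 89, 67, 79, 17].

[8, 1, 54, 89, 67, 79, 17]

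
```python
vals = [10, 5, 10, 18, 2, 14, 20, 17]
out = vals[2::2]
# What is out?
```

vals has length 8. The slice vals[2::2] selects indices [2, 4, 6] (2->10, 4->2, 6->20), giving [10, 2, 20].

[10, 2, 20]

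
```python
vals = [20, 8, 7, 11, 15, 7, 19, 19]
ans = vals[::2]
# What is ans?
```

vals has length 8. The slice vals[::2] selects indices [0, 2, 4, 6] (0->20, 2->7, 4->15, 6->19), giving [20, 7, 15, 19].

[20, 7, 15, 19]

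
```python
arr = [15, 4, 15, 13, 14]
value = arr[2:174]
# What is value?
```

arr has length 5. The slice arr[2:174] selects indices [2, 3, 4] (2->15, 3->13, 4->14), giving [15, 13, 14].

[15, 13, 14]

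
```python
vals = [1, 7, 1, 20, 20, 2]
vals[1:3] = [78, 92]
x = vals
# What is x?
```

vals starts as [1, 7, 1, 20, 20, 2] (length 6). The slice vals[1:3] covers indices [1, 2] with values [7, 1]. Replacing that slice with [78, 92] (same length) produces [1, 78, 92, 20, 20, 2].

[1, 78, 92, 20, 20, 2]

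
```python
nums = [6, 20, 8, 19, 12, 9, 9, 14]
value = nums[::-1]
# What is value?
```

nums has length 8. The slice nums[::-1] selects indices [7, 6, 5, 4, 3, 2, 1, 0] (7->14, 6->9, 5->9, 4->12, 3->19, 2->8, 1->20, 0->6), giving [14, 9, 9, 12, 19, 8, 20, 6].

[14, 9, 9, 12, 19, 8, 20, 6]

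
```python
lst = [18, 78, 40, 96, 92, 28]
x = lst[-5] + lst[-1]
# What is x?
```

lst has length 6. Negative index -5 maps to positive index 6 + (-5) = 1. lst[1] = 78.
lst has length 6. Negative index -1 maps to positive index 6 + (-1) = 5. lst[5] = 28.
Sum: 78 + 28 = 106.

106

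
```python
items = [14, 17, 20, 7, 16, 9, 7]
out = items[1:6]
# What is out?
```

items has length 7. The slice items[1:6] selects indices [1, 2, 3, 4, 5] (1->17, 2->20, 3->7, 4->16, 5->9), giving [17, 20, 7, 16, 9].

[17, 20, 7, 16, 9]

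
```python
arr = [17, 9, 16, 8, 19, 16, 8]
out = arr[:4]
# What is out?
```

arr has length 7. The slice arr[:4] selects indices [0, 1, 2, 3] (0->17, 1->9, 2->16, 3->8), giving [17, 9, 16, 8].

[17, 9, 16, 8]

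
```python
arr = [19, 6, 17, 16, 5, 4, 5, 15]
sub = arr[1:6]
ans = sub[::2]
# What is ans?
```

arr has length 8. The slice arr[1:6] selects indices [1, 2, 3, 4, 5] (1->6, 2->17, 3->16, 4->5, 5->4), giving [6, 17, 16, 5, 4]. So sub = [6, 17, 16, 5, 4]. sub has length 5. The slice sub[::2] selects indices [0, 2, 4] (0->6, 2->16, 4->4), giving [6, 16, 4].

[6, 16, 4]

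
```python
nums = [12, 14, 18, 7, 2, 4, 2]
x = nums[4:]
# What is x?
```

nums has length 7. The slice nums[4:] selects indices [4, 5, 6] (4->2, 5->4, 6->2), giving [2, 4, 2].

[2, 4, 2]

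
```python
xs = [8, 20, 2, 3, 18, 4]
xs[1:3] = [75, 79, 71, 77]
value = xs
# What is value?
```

xs starts as [8, 20, 2, 3, 18, 4] (length 6). The slice xs[1:3] covers indices [1, 2] with values [20, 2]. Replacing that slice with [75, 79, 71, 77] (different length) produces [8, 75, 79, 71, 77, 3, 18, 4].

[8, 75, 79, 71, 77, 3, 18, 4]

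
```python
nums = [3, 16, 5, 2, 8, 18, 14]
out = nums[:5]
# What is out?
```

nums has length 7. The slice nums[:5] selects indices [0, 1, 2, 3, 4] (0->3, 1->16, 2->5, 3->2, 4->8), giving [3, 16, 5, 2, 8].

[3, 16, 5, 2, 8]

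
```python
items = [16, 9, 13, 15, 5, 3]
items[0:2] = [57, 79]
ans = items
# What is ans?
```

items starts as [16, 9, 13, 15, 5, 3] (length 6). The slice items[0:2] covers indices [0, 1] with values [16, 9]. Replacing that slice with [57, 79] (same length) produces [57, 79, 13, 15, 5, 3].

[57, 79, 13, 15, 5, 3]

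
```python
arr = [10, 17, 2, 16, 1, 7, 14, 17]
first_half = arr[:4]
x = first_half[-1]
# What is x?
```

arr has length 8. The slice arr[:4] selects indices [0, 1, 2, 3] (0->10, 1->17, 2->2, 3->16), giving [10, 17, 2, 16]. So first_half = [10, 17, 2, 16]. Then first_half[-1] = 16.

16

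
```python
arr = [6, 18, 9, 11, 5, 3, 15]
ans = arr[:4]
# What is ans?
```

arr has length 7. The slice arr[:4] selects indices [0, 1, 2, 3] (0->6, 1->18, 2->9, 3->11), giving [6, 18, 9, 11].

[6, 18, 9, 11]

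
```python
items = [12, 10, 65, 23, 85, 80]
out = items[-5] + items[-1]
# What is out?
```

items has length 6. Negative index -5 maps to positive index 6 + (-5) = 1. items[1] = 10.
items has length 6. Negative index -1 maps to positive index 6 + (-1) = 5. items[5] = 80.
Sum: 10 + 80 = 90.

90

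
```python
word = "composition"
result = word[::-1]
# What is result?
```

word has length 11. The slice word[::-1] selects indices [10, 9, 8, 7, 6, 5, 4, 3, 2, 1, 0] (10->'n', 9->'o', 8->'i', 7->'t', 6->'i', 5->'s', 4->'o', 3->'p', 2->'m', 1->'o', 0->'c'), giving 'noitisopmoc'.

'noitisopmoc'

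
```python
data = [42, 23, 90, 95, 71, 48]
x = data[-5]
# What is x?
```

data has length 6. Negative index -5 maps to positive index 6 + (-5) = 1. data[1] = 23.

23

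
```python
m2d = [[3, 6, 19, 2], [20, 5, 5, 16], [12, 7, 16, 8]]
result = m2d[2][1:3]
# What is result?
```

m2d[2] = [12, 7, 16, 8]. m2d[2] has length 4. The slice m2d[2][1:3] selects indices [1, 2] (1->7, 2->16), giving [7, 16].

[7, 16]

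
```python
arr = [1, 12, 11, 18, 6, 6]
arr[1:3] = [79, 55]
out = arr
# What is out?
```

arr starts as [1, 12, 11, 18, 6, 6] (length 6). The slice arr[1:3] covers indices [1, 2] with values [12, 11]. Replacing that slice with [79, 55] (same length) produces [1, 79, 55, 18, 6, 6].

[1, 79, 55, 18, 6, 6]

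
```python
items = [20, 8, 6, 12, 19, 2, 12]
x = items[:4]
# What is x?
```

items has length 7. The slice items[:4] selects indices [0, 1, 2, 3] (0->20, 1->8, 2->6, 3->12), giving [20, 8, 6, 12].

[20, 8, 6, 12]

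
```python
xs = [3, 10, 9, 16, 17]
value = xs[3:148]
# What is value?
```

xs has length 5. The slice xs[3:148] selects indices [3, 4] (3->16, 4->17), giving [16, 17].

[16, 17]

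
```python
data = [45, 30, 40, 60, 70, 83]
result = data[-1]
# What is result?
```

data has length 6. Negative index -1 maps to positive index 6 + (-1) = 5. data[5] = 83.

83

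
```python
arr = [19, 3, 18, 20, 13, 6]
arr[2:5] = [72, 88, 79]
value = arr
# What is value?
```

arr starts as [19, 3, 18, 20, 13, 6] (length 6). The slice arr[2:5] covers indices [2, 3, 4] with values [18, 20, 13]. Replacing that slice with [72, 88, 79] (same length) produces [19, 3, 72, 88, 79, 6].

[19, 3, 72, 88, 79, 6]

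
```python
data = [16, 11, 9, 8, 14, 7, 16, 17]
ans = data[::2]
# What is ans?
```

data has length 8. The slice data[::2] selects indices [0, 2, 4, 6] (0->16, 2->9, 4->14, 6->16), giving [16, 9, 14, 16].

[16, 9, 14, 16]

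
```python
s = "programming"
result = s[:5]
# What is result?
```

s has length 11. The slice s[:5] selects indices [0, 1, 2, 3, 4] (0->'p', 1->'r', 2->'o', 3->'g', 4->'r'), giving 'progr'.

'progr'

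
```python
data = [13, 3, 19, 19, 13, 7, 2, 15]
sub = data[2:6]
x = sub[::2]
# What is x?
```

data has length 8. The slice data[2:6] selects indices [2, 3, 4, 5] (2->19, 3->19, 4->13, 5->7), giving [19, 19, 13, 7]. So sub = [19, 19, 13, 7]. sub has length 4. The slice sub[::2] selects indices [0, 2] (0->19, 2->13), giving [19, 13].

[19, 13]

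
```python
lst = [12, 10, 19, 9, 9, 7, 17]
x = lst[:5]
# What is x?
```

lst has length 7. The slice lst[:5] selects indices [0, 1, 2, 3, 4] (0->12, 1->10, 2->19, 3->9, 4->9), giving [12, 10, 19, 9, 9].

[12, 10, 19, 9, 9]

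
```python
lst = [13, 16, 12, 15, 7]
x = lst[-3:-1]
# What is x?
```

lst has length 5. The slice lst[-3:-1] selects indices [2, 3] (2->12, 3->15), giving [12, 15].

[12, 15]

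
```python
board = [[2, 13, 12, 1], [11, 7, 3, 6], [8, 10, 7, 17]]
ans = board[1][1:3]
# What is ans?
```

board[1] = [11, 7, 3, 6]. board[1] has length 4. The slice board[1][1:3] selects indices [1, 2] (1->7, 2->3), giving [7, 3].

[7, 3]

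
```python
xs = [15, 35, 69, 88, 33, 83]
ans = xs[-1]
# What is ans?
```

xs has length 6. Negative index -1 maps to positive index 6 + (-1) = 5. xs[5] = 83.

83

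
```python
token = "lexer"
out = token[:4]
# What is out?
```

token has length 5. The slice token[:4] selects indices [0, 1, 2, 3] (0->'l', 1->'e', 2->'x', 3->'e'), giving 'lexe'.

'lexe'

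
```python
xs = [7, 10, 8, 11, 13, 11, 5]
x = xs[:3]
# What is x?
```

xs has length 7. The slice xs[:3] selects indices [0, 1, 2] (0->7, 1->10, 2->8), giving [7, 10, 8].

[7, 10, 8]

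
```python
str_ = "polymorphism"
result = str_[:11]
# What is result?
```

str_ has length 12. The slice str_[:11] selects indices [0, 1, 2, 3, 4, 5, 6, 7, 8, 9, 10] (0->'p', 1->'o', 2->'l', 3->'y', 4->'m', 5->'o', 6->'r', 7->'p', 8->'h', 9->'i', 10->'s'), giving 'polymorphis'.

'polymorphis'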